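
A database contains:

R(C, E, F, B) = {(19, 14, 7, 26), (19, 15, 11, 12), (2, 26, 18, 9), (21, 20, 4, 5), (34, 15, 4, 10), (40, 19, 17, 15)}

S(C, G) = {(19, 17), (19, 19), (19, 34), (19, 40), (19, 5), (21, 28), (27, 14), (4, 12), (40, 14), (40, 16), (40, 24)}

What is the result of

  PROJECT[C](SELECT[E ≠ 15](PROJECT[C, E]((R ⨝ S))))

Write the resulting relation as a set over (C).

Joining R and S on C yields {(19, 14, 7, 26, 17), (19, 14, 7, 26, 19), (19, 14, 7, 26, 34), (19, 14, 7, 26, 40), (19, 14, 7, 26, 5), (19, 15, 11, 12, 17), (19, 15, 11, 12, 19), (19, 15, 11, 12, 34), (19, 15, 11, 12, 40), (19, 15, 11, 12, 5), (21, 20, 4, 5, 28), (40, 19, 17, 15, 14), (40, 19, 17, 15, 16), (40, 19, 17, 15, 24)}.
π_{C, E} gives {(19, 14), (19, 15), (21, 20), (40, 19)} (10 duplicate(s) eliminated).
Selection E ≠ 15: {(19, 14), (21, 20), (40, 19)}
π_{C} gives {19, 21, 40}.

{19, 21, 40}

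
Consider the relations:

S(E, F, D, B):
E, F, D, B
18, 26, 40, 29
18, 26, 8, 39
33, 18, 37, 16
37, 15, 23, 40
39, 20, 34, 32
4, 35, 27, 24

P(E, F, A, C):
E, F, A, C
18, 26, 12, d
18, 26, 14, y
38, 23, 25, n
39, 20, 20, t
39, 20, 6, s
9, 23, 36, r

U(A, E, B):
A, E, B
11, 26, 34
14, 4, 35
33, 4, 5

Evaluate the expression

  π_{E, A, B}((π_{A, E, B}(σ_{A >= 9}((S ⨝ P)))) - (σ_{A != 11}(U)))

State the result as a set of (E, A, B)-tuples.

Joining S and P on E, F yields {(18, 26, 40, 29, 12, d), (18, 26, 40, 29, 14, y), (18, 26, 8, 39, 12, d), (18, 26, 8, 39, 14, y), (39, 20, 34, 32, 20, t), (39, 20, 34, 32, 6, s)}.
σ[A >= 9]: keep tuples satisfying A >= 9 → {(18, 26, 40, 29, 12, d), (18, 26, 40, 29, 14, y), (18, 26, 8, 39, 12, d), (18, 26, 8, 39, 14, y), (39, 20, 34, 32, 20, t)}
Keep only column(s) A, E, B: {(12, 18, 29), (12, 18, 39), (14, 18, 29), (14, 18, 39), (20, 39, 32)}
σ[A != 11]: keep tuples satisfying A != 11 → {(14, 4, 35), (33, 4, 5)}
Difference: {(12, 18, 29), (12, 18, 39), (14, 18, 29), (14, 18, 39), (20, 39, 32)} with {(14, 4, 35), (33, 4, 5)} → {(12, 18, 29), (12, 18, 39), (14, 18, 29), (14, 18, 39), (20, 39, 32)}
Keep only column(s) E, A, B: {(18, 12, 29), (18, 12, 39), (18, 14, 29), (18, 14, 39), (39, 20, 32)}

{(18, 12, 29), (18, 12, 39), (18, 14, 29), (18, 14, 39), (39, 20, 32)}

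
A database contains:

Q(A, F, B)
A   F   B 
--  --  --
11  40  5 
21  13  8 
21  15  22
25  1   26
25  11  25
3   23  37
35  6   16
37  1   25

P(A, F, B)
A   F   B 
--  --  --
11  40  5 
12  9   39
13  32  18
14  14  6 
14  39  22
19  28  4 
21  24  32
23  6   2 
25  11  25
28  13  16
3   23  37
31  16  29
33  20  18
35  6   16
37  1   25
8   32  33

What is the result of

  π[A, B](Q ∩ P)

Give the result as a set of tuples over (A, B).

Set intersection of the two operands is {(11, 40, 5), (25, 11, 25), (3, 23, 37), (35, 6, 16), (37, 1, 25)}.
Projecting to A, B: {(11, 5), (25, 25), (3, 37), (35, 16), (37, 25)}

{(11, 5), (25, 25), (3, 37), (35, 16), (37, 25)}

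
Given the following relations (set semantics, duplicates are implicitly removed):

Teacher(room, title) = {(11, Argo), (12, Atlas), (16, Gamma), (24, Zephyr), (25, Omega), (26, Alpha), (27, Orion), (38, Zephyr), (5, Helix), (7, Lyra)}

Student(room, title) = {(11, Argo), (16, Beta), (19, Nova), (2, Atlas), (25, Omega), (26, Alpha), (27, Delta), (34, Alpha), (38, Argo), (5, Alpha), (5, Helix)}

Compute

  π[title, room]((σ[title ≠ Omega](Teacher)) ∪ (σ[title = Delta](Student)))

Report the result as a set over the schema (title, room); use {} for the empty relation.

Selection title ≠ Omega: {(11, Argo), (12, Atlas), (16, Gamma), (24, Zephyr), (26, Alpha), (27, Orion), (38, Zephyr), (5, Helix), (7, Lyra)}
Selection title = Delta: {(27, Delta)}
Union: {(11, Argo), (12, Atlas), (16, Gamma), (24, Zephyr), (26, Alpha), (27, Orion), (38, Zephyr), (5, Helix), (7, Lyra)} with {(27, Delta)} → {(11, Argo), (12, Atlas), (16, Gamma), (24, Zephyr), (26, Alpha), (27, Delta), (27, Orion), (38, Zephyr), (5, Helix), (7, Lyra)}
π[title, room]: project onto (title, room) → {(Alpha, 26), (Argo, 11), (Atlas, 12), (Delta, 27), (Gamma, 16), (Helix, 5), (Lyra, 7), (Orion, 27), (Zephyr, 24), (Zephyr, 38)}

{(Alpha, 26), (Argo, 11), (Atlas, 12), (Delta, 27), (Gamma, 16), (Helix, 5), (Lyra, 7), (Orion, 27), (Zephyr, 24), (Zephyr, 38)}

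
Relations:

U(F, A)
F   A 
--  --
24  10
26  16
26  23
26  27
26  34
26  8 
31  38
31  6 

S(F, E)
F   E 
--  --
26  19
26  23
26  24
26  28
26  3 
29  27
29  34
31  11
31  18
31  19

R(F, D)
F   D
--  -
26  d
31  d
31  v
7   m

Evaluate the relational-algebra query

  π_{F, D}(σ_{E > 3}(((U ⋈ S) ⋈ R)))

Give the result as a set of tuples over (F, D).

Joining U and S on F yields {(26, 16, 19), (26, 16, 23), (26, 16, 24), (26, 16, 28), (26, 16, 3), (26, 23, 19), (26, 23, 23), (26, 23, 24), (26, 23, 28), (26, 23, 3), (26, 27, 19), (26, 27, 23), (26, 27, 24), (26, 27, 28), (26, 27, 3), (26, 34, 19), (26, 34, 23), (26, 34, 24), (26, 34, 28), (26, 34, 3), (26, 8, 19), (26, 8, 23), (26, 8, 24), (26, 8, 28), (26, 8, 3), (31, 38, 11), (31, 38, 18), (31, 38, 19), (31, 6, 11), (31, 6, 18), (31, 6, 19)}.
Joining (U ⋈ S) and R on F yields {(26, 16, 19, d), (26, 16, 23, d), (26, 16, 24, d), (26, 16, 28, d), (26, 16, 3, d), (26, 23, 19, d), (26, 23, 23, d), (26, 23, 24, d), (26, 23, 28, d), (26, 23, 3, d), (26, 27, 19, d), (26, 27, 23, d), (26, 27, 24, d), (26, 27, 28, d), (26, 27, 3, d), (26, 34, 19, d), (26, 34, 23, d), (26, 34, 24, d), (26, 34, 28, d), (26, 34, 3, d), (26, 8, 19, d), (26, 8, 23, d), (26, 8, 24, d), (26, 8, 28, d), (26, 8, 3, d), (31, 38, 11, d), (31, 38, 11, v), (31, 38, 18, d), (31, 38, 18, v), (31, 38, 19, d), (31, 38, 19, v), (31, 6, 11, d), (31, 6, 11, v), (31, 6, 18, d), (31, 6, 18, v), (31, 6, 19, d), (31, 6, 19, v)}.
σ[E > 3]: keep tuples satisfying E > 3 → {(26, 16, 19, d), (26, 16, 23, d), (26, 16, 24, d), (26, 16, 28, d), (26, 23, 19, d), (26, 23, 23, d), (26, 23, 24, d), (26, 23, 28, d), (26, 27, 19, d), (26, 27, 23, d), (26, 27, 24, d), (26, 27, 28, d), (26, 34, 19, d), (26, 34, 23, d), (26, 34, 24, d), (26, 34, 28, d), (26, 8, 19, d), (26, 8, 23, d), (26, 8, 24, d), (26, 8, 28, d), (31, 38, 11, d), (31, 38, 11, v), (31, 38, 18, d), (31, 38, 18, v), (31, 38, 19, d), (31, 38, 19, v), (31, 6, 11, d), (31, 6, 11, v), (31, 6, 18, d), (31, 6, 18, v), (31, 6, 19, d), (31, 6, 19, v)}
π[F, D]: project onto (F, D) (29 duplicate(s) eliminated) → {(26, d), (31, d), (31, v)}

{(26, d), (31, d), (31, v)}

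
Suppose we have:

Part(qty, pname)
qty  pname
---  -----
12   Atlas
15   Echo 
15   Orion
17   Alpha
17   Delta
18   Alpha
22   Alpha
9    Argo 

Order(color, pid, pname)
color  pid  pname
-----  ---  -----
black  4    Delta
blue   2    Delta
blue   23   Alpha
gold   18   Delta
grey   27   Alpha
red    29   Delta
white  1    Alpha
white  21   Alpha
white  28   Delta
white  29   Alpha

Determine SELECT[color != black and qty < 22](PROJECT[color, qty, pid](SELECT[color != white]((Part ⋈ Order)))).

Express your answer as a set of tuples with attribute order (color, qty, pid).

{(blue, 17, 2), (blue, 17, 23), (blue, 18, 23), (gold, 17, 18), (grey, 17, 27), (grey, 18, 27), (red, 17, 29)}

Natural join on pname: {(17, Alpha, blue, 23), (17, Alpha, grey, 27), (17, Alpha, white, 1), (17, Alpha, white, 21), (17, Alpha, white, 29), (17, Delta, black, 4), (17, Delta, blue, 2), (17, Delta, gold, 18), (17, Delta, red, 29), (17, Delta, white, 28), (18, Alpha, blue, 23), (18, Alpha, grey, 27), (18, Alpha, white, 1), (18, Alpha, white, 21), (18, Alpha, white, 29), (22, Alpha, blue, 23), (22, Alpha, grey, 27), (22, Alpha, white, 1), (22, Alpha, white, 21), (22, Alpha, white, 29)}
Apply σ_{color != white}; surviving tuples: {(17, Alpha, blue, 23), (17, Alpha, grey, 27), (17, Delta, black, 4), (17, Delta, blue, 2), (17, Delta, gold, 18), (17, Delta, red, 29), (18, Alpha, blue, 23), (18, Alpha, grey, 27), (22, Alpha, blue, 23), (22, Alpha, grey, 27)}
π[color, qty, pid]: project onto (color, qty, pid) → {(black, 17, 4), (blue, 17, 2), (blue, 17, 23), (blue, 18, 23), (blue, 22, 23), (gold, 17, 18), (grey, 17, 27), (grey, 18, 27), (grey, 22, 27), (red, 17, 29)}
Apply σ_{color != black and qty < 22}; surviving tuples: {(blue, 17, 2), (blue, 17, 23), (blue, 18, 23), (gold, 17, 18), (grey, 17, 27), (grey, 18, 27), (red, 17, 29)}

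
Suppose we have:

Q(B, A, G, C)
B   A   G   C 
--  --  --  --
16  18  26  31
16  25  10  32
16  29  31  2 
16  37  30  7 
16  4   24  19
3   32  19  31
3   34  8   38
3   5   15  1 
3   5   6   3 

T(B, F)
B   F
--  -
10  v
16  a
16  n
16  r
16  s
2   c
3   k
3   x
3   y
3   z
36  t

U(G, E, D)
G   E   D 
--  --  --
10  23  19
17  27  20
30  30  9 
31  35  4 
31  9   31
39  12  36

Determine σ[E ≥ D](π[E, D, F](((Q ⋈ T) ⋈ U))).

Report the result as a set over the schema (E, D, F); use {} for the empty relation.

{(23, 19, a), (23, 19, n), (23, 19, r), (23, 19, s), (30, 9, a), (30, 9, n), (30, 9, r), (30, 9, s), (35, 4, a), (35, 4, n), (35, 4, r), (35, 4, s)}

Natural join on B: {(16, 18, 26, 31, a), (16, 18, 26, 31, n), (16, 18, 26, 31, r), (16, 18, 26, 31, s), (16, 25, 10, 32, a), (16, 25, 10, 32, n), (16, 25, 10, 32, r), (16, 25, 10, 32, s), (16, 29, 31, 2, a), (16, 29, 31, 2, n), (16, 29, 31, 2, r), (16, 29, 31, 2, s), (16, 37, 30, 7, a), (16, 37, 30, 7, n), (16, 37, 30, 7, r), (16, 37, 30, 7, s), (16, 4, 24, 19, a), (16, 4, 24, 19, n), (16, 4, 24, 19, r), (16, 4, 24, 19, s), (3, 32, 19, 31, k), (3, 32, 19, 31, x), (3, 32, 19, 31, y), (3, 32, 19, 31, z), (3, 34, 8, 38, k), (3, 34, 8, 38, x), (3, 34, 8, 38, y), (3, 34, 8, 38, z), (3, 5, 15, 1, k), (3, 5, 15, 1, x), (3, 5, 15, 1, y), (3, 5, 15, 1, z), (3, 5, 6, 3, k), (3, 5, 6, 3, x), (3, 5, 6, 3, y), (3, 5, 6, 3, z)}
Natural join on G: {(16, 25, 10, 32, a, 23, 19), (16, 25, 10, 32, n, 23, 19), (16, 25, 10, 32, r, 23, 19), (16, 25, 10, 32, s, 23, 19), (16, 29, 31, 2, a, 35, 4), (16, 29, 31, 2, a, 9, 31), (16, 29, 31, 2, n, 35, 4), (16, 29, 31, 2, n, 9, 31), (16, 29, 31, 2, r, 35, 4), (16, 29, 31, 2, r, 9, 31), (16, 29, 31, 2, s, 35, 4), (16, 29, 31, 2, s, 9, 31), (16, 37, 30, 7, a, 30, 9), (16, 37, 30, 7, n, 30, 9), (16, 37, 30, 7, r, 30, 9), (16, 37, 30, 7, s, 30, 9)}
Keep only column(s) E, D, F: {(23, 19, a), (23, 19, n), (23, 19, r), (23, 19, s), (30, 9, a), (30, 9, n), (30, 9, r), (30, 9, s), (35, 4, a), (35, 4, n), (35, 4, r), (35, 4, s), (9, 31, a), (9, 31, n), (9, 31, r), (9, 31, s)}
Apply σ_{E ≥ D}; surviving tuples: {(23, 19, a), (23, 19, n), (23, 19, r), (23, 19, s), (30, 9, a), (30, 9, n), (30, 9, r), (30, 9, s), (35, 4, a), (35, 4, n), (35, 4, r), (35, 4, s)}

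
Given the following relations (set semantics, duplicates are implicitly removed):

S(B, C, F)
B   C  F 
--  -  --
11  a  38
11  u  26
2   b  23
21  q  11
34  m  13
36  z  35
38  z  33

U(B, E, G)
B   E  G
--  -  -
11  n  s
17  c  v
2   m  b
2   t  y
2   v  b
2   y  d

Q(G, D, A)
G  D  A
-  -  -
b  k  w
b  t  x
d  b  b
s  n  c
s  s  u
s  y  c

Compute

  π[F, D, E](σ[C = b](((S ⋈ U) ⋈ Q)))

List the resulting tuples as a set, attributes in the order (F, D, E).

{(23, b, y), (23, k, m), (23, k, v), (23, t, m), (23, t, v)}

Joining S and U on B yields {(11, a, 38, n, s), (11, u, 26, n, s), (2, b, 23, m, b), (2, b, 23, t, y), (2, b, 23, v, b), (2, b, 23, y, d)}.
Joining (S ⋈ U) and Q on G yields {(11, a, 38, n, s, n, c), (11, a, 38, n, s, s, u), (11, a, 38, n, s, y, c), (11, u, 26, n, s, n, c), (11, u, 26, n, s, s, u), (11, u, 26, n, s, y, c), (2, b, 23, m, b, k, w), (2, b, 23, m, b, t, x), (2, b, 23, v, b, k, w), (2, b, 23, v, b, t, x), (2, b, 23, y, d, b, b)}.
σ[C = b]: keep tuples satisfying C = b → {(2, b, 23, m, b, k, w), (2, b, 23, m, b, t, x), (2, b, 23, v, b, k, w), (2, b, 23, v, b, t, x), (2, b, 23, y, d, b, b)}
π_{F, D, E} gives {(23, b, y), (23, k, m), (23, k, v), (23, t, m), (23, t, v)}.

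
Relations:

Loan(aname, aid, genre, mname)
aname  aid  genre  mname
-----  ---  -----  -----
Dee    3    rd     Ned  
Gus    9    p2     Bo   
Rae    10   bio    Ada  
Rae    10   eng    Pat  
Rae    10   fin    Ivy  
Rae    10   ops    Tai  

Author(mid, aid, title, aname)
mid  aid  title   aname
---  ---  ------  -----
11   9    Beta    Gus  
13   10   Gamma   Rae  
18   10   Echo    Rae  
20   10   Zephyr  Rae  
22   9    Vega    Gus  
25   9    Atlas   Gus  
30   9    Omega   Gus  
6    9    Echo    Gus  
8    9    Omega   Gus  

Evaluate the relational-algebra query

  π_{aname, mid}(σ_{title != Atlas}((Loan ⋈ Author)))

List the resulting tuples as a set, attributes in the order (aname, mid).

{(Gus, 11), (Gus, 22), (Gus, 30), (Gus, 6), (Gus, 8), (Rae, 13), (Rae, 18), (Rae, 20)}

Loan ⋈ Author (natural join on aname, aid): {(Gus, 9, p2, Bo, 11, Beta), (Gus, 9, p2, Bo, 22, Vega), (Gus, 9, p2, Bo, 25, Atlas), (Gus, 9, p2, Bo, 30, Omega), (Gus, 9, p2, Bo, 6, Echo), (Gus, 9, p2, Bo, 8, Omega), (Rae, 10, bio, Ada, 13, Gamma), (Rae, 10, bio, Ada, 18, Echo), (Rae, 10, bio, Ada, 20, Zephyr), (Rae, 10, eng, Pat, 13, Gamma), (Rae, 10, eng, Pat, 18, Echo), (Rae, 10, eng, Pat, 20, Zephyr), (Rae, 10, fin, Ivy, 13, Gamma), (Rae, 10, fin, Ivy, 18, Echo), (Rae, 10, fin, Ivy, 20, Zephyr), (Rae, 10, ops, Tai, 13, Gamma), (Rae, 10, ops, Tai, 18, Echo), (Rae, 10, ops, Tai, 20, Zephyr)}
Apply σ_{title != Atlas}; surviving tuples: {(Gus, 9, p2, Bo, 11, Beta), (Gus, 9, p2, Bo, 22, Vega), (Gus, 9, p2, Bo, 30, Omega), (Gus, 9, p2, Bo, 6, Echo), (Gus, 9, p2, Bo, 8, Omega), (Rae, 10, bio, Ada, 13, Gamma), (Rae, 10, bio, Ada, 18, Echo), (Rae, 10, bio, Ada, 20, Zephyr), (Rae, 10, eng, Pat, 13, Gamma), (Rae, 10, eng, Pat, 18, Echo), (Rae, 10, eng, Pat, 20, Zephyr), (Rae, 10, fin, Ivy, 13, Gamma), (Rae, 10, fin, Ivy, 18, Echo), (Rae, 10, fin, Ivy, 20, Zephyr), (Rae, 10, ops, Tai, 13, Gamma), (Rae, 10, ops, Tai, 18, Echo), (Rae, 10, ops, Tai, 20, Zephyr)}
π_{aname, mid} gives {(Gus, 11), (Gus, 22), (Gus, 30), (Gus, 6), (Gus, 8), (Rae, 13), (Rae, 18), (Rae, 20)} (9 duplicate(s) eliminated).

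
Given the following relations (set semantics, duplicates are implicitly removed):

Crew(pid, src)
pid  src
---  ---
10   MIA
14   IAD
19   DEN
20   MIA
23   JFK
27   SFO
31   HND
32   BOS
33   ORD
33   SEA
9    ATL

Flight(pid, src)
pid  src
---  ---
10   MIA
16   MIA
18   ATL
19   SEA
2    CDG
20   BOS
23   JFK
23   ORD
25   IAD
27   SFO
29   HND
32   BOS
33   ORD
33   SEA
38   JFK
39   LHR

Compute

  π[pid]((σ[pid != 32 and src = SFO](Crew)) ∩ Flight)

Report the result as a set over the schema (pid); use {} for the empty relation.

{27}

Apply σ_{pid != 32 and src = SFO}; surviving tuples: {(27, SFO)}
Intersection: {(27, SFO)} with {(10, MIA), (16, MIA), (18, ATL), (19, SEA), (2, CDG), (20, BOS), (23, JFK), (23, ORD), (25, IAD), (27, SFO), (29, HND), (32, BOS), (33, ORD), (33, SEA), (38, JFK), (39, LHR)} → {(27, SFO)}
Projecting to pid: {27}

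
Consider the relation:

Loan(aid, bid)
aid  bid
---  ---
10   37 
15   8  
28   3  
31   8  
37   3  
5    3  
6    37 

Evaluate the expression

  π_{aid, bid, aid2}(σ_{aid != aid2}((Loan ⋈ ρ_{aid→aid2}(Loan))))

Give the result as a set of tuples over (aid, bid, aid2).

{(10, 37, 6), (15, 8, 31), (28, 3, 37), (28, 3, 5), (31, 8, 15), (37, 3, 28), (37, 3, 5), (5, 3, 28), (5, 3, 37), (6, 37, 10)}

ρ[aid→aid2]: schema becomes (aid2, bid); tuples unchanged.
Natural join on bid: {(10, 37, 10), (10, 37, 6), (15, 8, 15), (15, 8, 31), (28, 3, 28), (28, 3, 37), (28, 3, 5), (31, 8, 15), (31, 8, 31), (37, 3, 28), (37, 3, 37), (37, 3, 5), (5, 3, 28), (5, 3, 37), (5, 3, 5), (6, 37, 10), (6, 37, 6)}
Filtering on aid != aid2 leaves {(10, 37, 6), (15, 8, 31), (28, 3, 37), (28, 3, 5), (31, 8, 15), (37, 3, 28), (37, 3, 5), (5, 3, 28), (5, 3, 37), (6, 37, 10)}.
π[aid, bid, aid2]: project onto (aid, bid, aid2) → {(10, 37, 6), (15, 8, 31), (28, 3, 37), (28, 3, 5), (31, 8, 15), (37, 3, 28), (37, 3, 5), (5, 3, 28), (5, 3, 37), (6, 37, 10)}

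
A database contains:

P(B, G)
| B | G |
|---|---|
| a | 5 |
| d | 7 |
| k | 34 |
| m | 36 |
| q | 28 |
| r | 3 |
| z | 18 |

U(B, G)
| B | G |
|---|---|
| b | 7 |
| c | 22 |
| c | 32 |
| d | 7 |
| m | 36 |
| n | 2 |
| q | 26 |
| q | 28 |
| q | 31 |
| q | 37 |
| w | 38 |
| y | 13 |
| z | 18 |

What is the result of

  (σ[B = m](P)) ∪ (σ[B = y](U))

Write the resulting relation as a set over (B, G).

{(m, 36), (y, 13)}

σ[B = m]: keep tuples satisfying B = m → {(m, 36)}
σ[B = y]: keep tuples satisfying B = y → {(y, 13)}
Set union of the two operands is {(m, 36), (y, 13)}.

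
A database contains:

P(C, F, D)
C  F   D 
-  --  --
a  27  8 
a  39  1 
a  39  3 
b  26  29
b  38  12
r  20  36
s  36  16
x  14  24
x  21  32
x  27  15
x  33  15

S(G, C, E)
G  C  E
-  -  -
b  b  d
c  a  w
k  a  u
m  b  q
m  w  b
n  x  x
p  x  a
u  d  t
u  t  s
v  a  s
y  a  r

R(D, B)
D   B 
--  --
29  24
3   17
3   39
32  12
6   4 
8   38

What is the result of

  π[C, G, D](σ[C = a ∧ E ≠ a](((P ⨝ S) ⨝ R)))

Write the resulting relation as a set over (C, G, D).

P ⋈ S (natural join on C): {(a, 27, 8, c, w), (a, 27, 8, k, u), (a, 27, 8, v, s), (a, 27, 8, y, r), (a, 39, 1, c, w), (a, 39, 1, k, u), (a, 39, 1, v, s), (a, 39, 1, y, r), (a, 39, 3, c, w), (a, 39, 3, k, u), (a, 39, 3, v, s), (a, 39, 3, y, r), (b, 26, 29, b, d), (b, 26, 29, m, q), (b, 38, 12, b, d), (b, 38, 12, m, q), (x, 14, 24, n, x), (x, 14, 24, p, a), (x, 21, 32, n, x), (x, 21, 32, p, a), (x, 27, 15, n, x), (x, 27, 15, p, a), (x, 33, 15, n, x), (x, 33, 15, p, a)}
(P ⨝ S) ⋈ R (natural join on D): {(a, 27, 8, c, w, 38), (a, 27, 8, k, u, 38), (a, 27, 8, v, s, 38), (a, 27, 8, y, r, 38), (a, 39, 3, c, w, 17), (a, 39, 3, c, w, 39), (a, 39, 3, k, u, 17), (a, 39, 3, k, u, 39), (a, 39, 3, v, s, 17), (a, 39, 3, v, s, 39), (a, 39, 3, y, r, 17), (a, 39, 3, y, r, 39), (b, 26, 29, b, d, 24), (b, 26, 29, m, q, 24), (x, 21, 32, n, x, 12), (x, 21, 32, p, a, 12)}
Filtering on C = a ∧ E ≠ a leaves {(a, 27, 8, c, w, 38), (a, 27, 8, k, u, 38), (a, 27, 8, v, s, 38), (a, 27, 8, y, r, 38), (a, 39, 3, c, w, 17), (a, 39, 3, c, w, 39), (a, 39, 3, k, u, 17), (a, 39, 3, k, u, 39), (a, 39, 3, v, s, 17), (a, 39, 3, v, s, 39), (a, 39, 3, y, r, 17), (a, 39, 3, y, r, 39)}.
π[C, G, D]: project onto (C, G, D) (4 duplicate(s) eliminated) → {(a, c, 3), (a, c, 8), (a, k, 3), (a, k, 8), (a, v, 3), (a, v, 8), (a, y, 3), (a, y, 8)}

{(a, c, 3), (a, c, 8), (a, k, 3), (a, k, 8), (a, v, 3), (a, v, 8), (a, y, 3), (a, y, 8)}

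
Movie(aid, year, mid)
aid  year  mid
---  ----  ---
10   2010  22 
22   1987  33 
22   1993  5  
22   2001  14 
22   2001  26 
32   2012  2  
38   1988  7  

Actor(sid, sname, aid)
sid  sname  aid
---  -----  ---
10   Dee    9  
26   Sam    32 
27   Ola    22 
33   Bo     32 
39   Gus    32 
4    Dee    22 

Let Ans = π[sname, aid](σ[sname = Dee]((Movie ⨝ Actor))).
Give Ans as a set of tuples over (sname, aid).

Movie ⋈ Actor (natural join on aid): {(22, 1987, 33, 27, Ola), (22, 1987, 33, 4, Dee), (22, 1993, 5, 27, Ola), (22, 1993, 5, 4, Dee), (22, 2001, 14, 27, Ola), (22, 2001, 14, 4, Dee), (22, 2001, 26, 27, Ola), (22, 2001, 26, 4, Dee), (32, 2012, 2, 26, Sam), (32, 2012, 2, 33, Bo), (32, 2012, 2, 39, Gus)}
Filtering on sname = Dee leaves {(22, 1987, 33, 4, Dee), (22, 1993, 5, 4, Dee), (22, 2001, 14, 4, Dee), (22, 2001, 26, 4, Dee)}.
Projecting to sname, aid (3 duplicate(s) eliminated): {(Dee, 22)}

{(Dee, 22)}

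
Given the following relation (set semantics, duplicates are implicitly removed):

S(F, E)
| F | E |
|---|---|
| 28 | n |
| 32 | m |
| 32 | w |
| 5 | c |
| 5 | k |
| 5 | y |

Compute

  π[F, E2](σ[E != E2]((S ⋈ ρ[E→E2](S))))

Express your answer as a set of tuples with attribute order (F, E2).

{(32, m), (32, w), (5, c), (5, k), (5, y)}

ρ[E→E2]: schema becomes (F, E2); tuples unchanged.
S ⋈ ρ[E→E2](S) (natural join on F): {(28, n, n), (32, m, m), (32, m, w), (32, w, m), (32, w, w), (5, c, c), (5, c, k), (5, c, y), (5, k, c), (5, k, k), (5, k, y), (5, y, c), (5, y, k), (5, y, y)}
Apply σ_{E != E2}; surviving tuples: {(32, m, w), (32, w, m), (5, c, k), (5, c, y), (5, k, c), (5, k, y), (5, y, c), (5, y, k)}
π_{F, E2} gives {(32, m), (32, w), (5, c), (5, k), (5, y)} (3 duplicate(s) eliminated).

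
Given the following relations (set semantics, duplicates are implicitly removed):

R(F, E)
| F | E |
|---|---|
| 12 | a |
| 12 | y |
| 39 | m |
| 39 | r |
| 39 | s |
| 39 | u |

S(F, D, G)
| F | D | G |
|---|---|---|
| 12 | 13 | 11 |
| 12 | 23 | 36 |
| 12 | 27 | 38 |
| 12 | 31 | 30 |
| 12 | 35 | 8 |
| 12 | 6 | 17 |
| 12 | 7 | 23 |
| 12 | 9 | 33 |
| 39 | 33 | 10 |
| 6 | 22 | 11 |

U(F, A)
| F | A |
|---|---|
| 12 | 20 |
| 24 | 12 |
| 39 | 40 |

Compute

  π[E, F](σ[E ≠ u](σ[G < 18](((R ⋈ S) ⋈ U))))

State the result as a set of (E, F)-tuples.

{(a, 12), (m, 39), (r, 39), (s, 39), (y, 12)}

Natural join on F: {(12, a, 13, 11), (12, a, 23, 36), (12, a, 27, 38), (12, a, 31, 30), (12, a, 35, 8), (12, a, 6, 17), (12, a, 7, 23), (12, a, 9, 33), (12, y, 13, 11), (12, y, 23, 36), (12, y, 27, 38), (12, y, 31, 30), (12, y, 35, 8), (12, y, 6, 17), (12, y, 7, 23), (12, y, 9, 33), (39, m, 33, 10), (39, r, 33, 10), (39, s, 33, 10), (39, u, 33, 10)}
Natural join on F: {(12, a, 13, 11, 20), (12, a, 23, 36, 20), (12, a, 27, 38, 20), (12, a, 31, 30, 20), (12, a, 35, 8, 20), (12, a, 6, 17, 20), (12, a, 7, 23, 20), (12, a, 9, 33, 20), (12, y, 13, 11, 20), (12, y, 23, 36, 20), (12, y, 27, 38, 20), (12, y, 31, 30, 20), (12, y, 35, 8, 20), (12, y, 6, 17, 20), (12, y, 7, 23, 20), (12, y, 9, 33, 20), (39, m, 33, 10, 40), (39, r, 33, 10, 40), (39, s, 33, 10, 40), (39, u, 33, 10, 40)}
σ[G < 18]: keep tuples satisfying G < 18 → {(12, a, 13, 11, 20), (12, a, 35, 8, 20), (12, a, 6, 17, 20), (12, y, 13, 11, 20), (12, y, 35, 8, 20), (12, y, 6, 17, 20), (39, m, 33, 10, 40), (39, r, 33, 10, 40), (39, s, 33, 10, 40), (39, u, 33, 10, 40)}
σ[E ≠ u]: keep tuples satisfying E ≠ u → {(12, a, 13, 11, 20), (12, a, 35, 8, 20), (12, a, 6, 17, 20), (12, y, 13, 11, 20), (12, y, 35, 8, 20), (12, y, 6, 17, 20), (39, m, 33, 10, 40), (39, r, 33, 10, 40), (39, s, 33, 10, 40)}
Keep only column(s) E, F (4 duplicate(s) eliminated): {(a, 12), (m, 39), (r, 39), (s, 39), (y, 12)}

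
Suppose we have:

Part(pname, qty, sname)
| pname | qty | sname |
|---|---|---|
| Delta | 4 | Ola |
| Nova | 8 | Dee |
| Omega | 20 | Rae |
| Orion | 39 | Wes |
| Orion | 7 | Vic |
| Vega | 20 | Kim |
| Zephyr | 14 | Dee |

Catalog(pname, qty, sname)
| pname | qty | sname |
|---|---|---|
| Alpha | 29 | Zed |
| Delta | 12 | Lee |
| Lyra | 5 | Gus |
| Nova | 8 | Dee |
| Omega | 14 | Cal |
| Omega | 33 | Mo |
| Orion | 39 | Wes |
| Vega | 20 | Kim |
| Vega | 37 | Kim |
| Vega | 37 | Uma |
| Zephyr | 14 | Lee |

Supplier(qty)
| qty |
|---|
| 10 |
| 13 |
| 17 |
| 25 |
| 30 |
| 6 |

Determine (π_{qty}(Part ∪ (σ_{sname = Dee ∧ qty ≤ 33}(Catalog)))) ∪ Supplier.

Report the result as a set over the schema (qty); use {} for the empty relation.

{10, 13, 14, 17, 20, 25, 30, 39, 4, 6, 7, 8}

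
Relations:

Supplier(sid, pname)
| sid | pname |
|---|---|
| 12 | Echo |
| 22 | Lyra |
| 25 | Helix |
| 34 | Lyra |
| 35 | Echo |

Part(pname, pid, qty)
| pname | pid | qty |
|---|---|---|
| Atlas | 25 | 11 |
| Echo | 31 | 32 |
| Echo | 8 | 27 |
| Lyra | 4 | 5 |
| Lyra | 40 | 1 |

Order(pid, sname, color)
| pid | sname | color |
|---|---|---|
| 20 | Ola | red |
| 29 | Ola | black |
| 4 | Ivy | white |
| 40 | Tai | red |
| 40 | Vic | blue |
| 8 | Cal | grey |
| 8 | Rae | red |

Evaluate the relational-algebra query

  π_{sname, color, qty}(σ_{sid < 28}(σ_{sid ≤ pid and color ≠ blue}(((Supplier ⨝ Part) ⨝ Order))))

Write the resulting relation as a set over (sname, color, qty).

{(Tai, red, 1)}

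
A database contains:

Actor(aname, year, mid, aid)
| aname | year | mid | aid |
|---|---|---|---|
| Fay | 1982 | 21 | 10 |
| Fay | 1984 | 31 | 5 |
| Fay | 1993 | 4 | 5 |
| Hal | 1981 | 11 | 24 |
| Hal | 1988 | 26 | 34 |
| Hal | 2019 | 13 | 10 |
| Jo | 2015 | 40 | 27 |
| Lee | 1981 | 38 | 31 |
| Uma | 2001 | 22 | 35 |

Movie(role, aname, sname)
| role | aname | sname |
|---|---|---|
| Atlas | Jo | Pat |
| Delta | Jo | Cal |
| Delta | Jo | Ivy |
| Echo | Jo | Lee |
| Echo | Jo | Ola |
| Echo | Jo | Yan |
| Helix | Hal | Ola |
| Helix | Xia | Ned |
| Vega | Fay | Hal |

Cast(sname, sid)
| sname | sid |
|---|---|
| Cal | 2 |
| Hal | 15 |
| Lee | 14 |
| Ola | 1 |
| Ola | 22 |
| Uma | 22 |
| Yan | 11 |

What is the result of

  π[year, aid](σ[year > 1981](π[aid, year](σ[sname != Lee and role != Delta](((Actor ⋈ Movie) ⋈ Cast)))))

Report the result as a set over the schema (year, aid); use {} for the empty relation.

{(1982, 10), (1984, 5), (1988, 34), (1993, 5), (2015, 27), (2019, 10)}

Actor ⋈ Movie (natural join on aname): {(Fay, 1982, 21, 10, Vega, Hal), (Fay, 1984, 31, 5, Vega, Hal), (Fay, 1993, 4, 5, Vega, Hal), (Hal, 1981, 11, 24, Helix, Ola), (Hal, 1988, 26, 34, Helix, Ola), (Hal, 2019, 13, 10, Helix, Ola), (Jo, 2015, 40, 27, Atlas, Pat), (Jo, 2015, 40, 27, Delta, Cal), (Jo, 2015, 40, 27, Delta, Ivy), (Jo, 2015, 40, 27, Echo, Lee), (Jo, 2015, 40, 27, Echo, Ola), (Jo, 2015, 40, 27, Echo, Yan)}
(Actor ⋈ Movie) ⋈ Cast (natural join on sname): {(Fay, 1982, 21, 10, Vega, Hal, 15), (Fay, 1984, 31, 5, Vega, Hal, 15), (Fay, 1993, 4, 5, Vega, Hal, 15), (Hal, 1981, 11, 24, Helix, Ola, 1), (Hal, 1981, 11, 24, Helix, Ola, 22), (Hal, 1988, 26, 34, Helix, Ola, 1), (Hal, 1988, 26, 34, Helix, Ola, 22), (Hal, 2019, 13, 10, Helix, Ola, 1), (Hal, 2019, 13, 10, Helix, Ola, 22), (Jo, 2015, 40, 27, Delta, Cal, 2), (Jo, 2015, 40, 27, Echo, Lee, 14), (Jo, 2015, 40, 27, Echo, Ola, 1), (Jo, 2015, 40, 27, Echo, Ola, 22), (Jo, 2015, 40, 27, Echo, Yan, 11)}
Apply σ_{sname != Lee and role != Delta}; surviving tuples: {(Fay, 1982, 21, 10, Vega, Hal, 15), (Fay, 1984, 31, 5, Vega, Hal, 15), (Fay, 1993, 4, 5, Vega, Hal, 15), (Hal, 1981, 11, 24, Helix, Ola, 1), (Hal, 1981, 11, 24, Helix, Ola, 22), (Hal, 1988, 26, 34, Helix, Ola, 1), (Hal, 1988, 26, 34, Helix, Ola, 22), (Hal, 2019, 13, 10, Helix, Ola, 1), (Hal, 2019, 13, 10, Helix, Ola, 22), (Jo, 2015, 40, 27, Echo, Ola, 1), (Jo, 2015, 40, 27, Echo, Ola, 22), (Jo, 2015, 40, 27, Echo, Yan, 11)}
Keep only column(s) aid, year (5 duplicate(s) eliminated): {(10, 1982), (10, 2019), (24, 1981), (27, 2015), (34, 1988), (5, 1984), (5, 1993)}
Apply σ_{year > 1981}; surviving tuples: {(10, 1982), (10, 2019), (27, 2015), (34, 1988), (5, 1984), (5, 1993)}
Keep only column(s) year, aid: {(1982, 10), (1984, 5), (1988, 34), (1993, 5), (2015, 27), (2019, 10)}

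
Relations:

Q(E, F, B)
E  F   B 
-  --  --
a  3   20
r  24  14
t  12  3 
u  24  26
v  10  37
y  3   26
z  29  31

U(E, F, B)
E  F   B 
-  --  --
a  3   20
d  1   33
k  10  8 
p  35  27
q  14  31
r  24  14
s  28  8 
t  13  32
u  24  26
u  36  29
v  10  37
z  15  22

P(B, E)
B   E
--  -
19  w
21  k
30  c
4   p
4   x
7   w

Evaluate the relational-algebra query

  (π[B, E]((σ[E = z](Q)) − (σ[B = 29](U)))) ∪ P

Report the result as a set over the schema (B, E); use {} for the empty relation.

{(19, w), (21, k), (30, c), (31, z), (4, p), (4, x), (7, w)}

Apply σ_{E = z}; surviving tuples: {(z, 29, 31)}
Apply σ_{B = 29}; surviving tuples: {(u, 36, 29)}
Taking the difference: {(z, 29, 31)}
π[B, E]: project onto (B, E) → {(31, z)}
Taking the union: {(19, w), (21, k), (30, c), (31, z), (4, p), (4, x), (7, w)}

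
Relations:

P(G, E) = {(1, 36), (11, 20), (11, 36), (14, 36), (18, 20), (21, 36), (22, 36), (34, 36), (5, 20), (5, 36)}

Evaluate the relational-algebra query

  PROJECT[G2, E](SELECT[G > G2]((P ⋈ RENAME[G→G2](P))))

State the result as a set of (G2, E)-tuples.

ρ[G→G2]: schema becomes (G2, E); tuples unchanged.
Joining P and RENAME[G→G2](P) on E yields {(1, 36, 1), (1, 36, 11), (1, 36, 14), (1, 36, 21), (1, 36, 22), (1, 36, 34), (1, 36, 5), (11, 20, 11), (11, 20, 18), (11, 20, 5), (11, 36, 1), (11, 36, 11), (11, 36, 14), (11, 36, 21), (11, 36, 22), (11, 36, 34), (11, 36, 5), (14, 36, 1), (14, 36, 11), (14, 36, 14), (14, 36, 21), (14, 36, 22), (14, 36, 34), (14, 36, 5), (18, 20, 11), (18, 20, 18), (18, 20, 5), (21, 36, 1), (21, 36, 11), (21, 36, 14), (21, 36, 21), (21, 36, 22), (21, 36, 34), (21, 36, 5), (22, 36, 1), (22, 36, 11), (22, 36, 14), (22, 36, 21), (22, 36, 22), (22, 36, 34), (22, 36, 5), (34, 36, 1), (34, 36, 11), (34, 36, 14), (34, 36, 21), (34, 36, 22), (34, 36, 34), (34, 36, 5), (5, 20, 11), (5, 20, 18), (5, 20, 5), (5, 36, 1), (5, 36, 11), (5, 36, 14), (5, 36, 21), (5, 36, 22), (5, 36, 34), (5, 36, 5)}.
σ[G > G2]: keep tuples satisfying G > G2 → {(11, 20, 5), (11, 36, 1), (11, 36, 5), (14, 36, 1), (14, 36, 11), (14, 36, 5), (18, 20, 11), (18, 20, 5), (21, 36, 1), (21, 36, 11), (21, 36, 14), (21, 36, 5), (22, 36, 1), (22, 36, 11), (22, 36, 14), (22, 36, 21), (22, 36, 5), (34, 36, 1), (34, 36, 11), (34, 36, 14), (34, 36, 21), (34, 36, 22), (34, 36, 5), (5, 36, 1)}
Projecting to G2, E (16 duplicate(s) eliminated): {(1, 36), (11, 20), (11, 36), (14, 36), (21, 36), (22, 36), (5, 20), (5, 36)}

{(1, 36), (11, 20), (11, 36), (14, 36), (21, 36), (22, 36), (5, 20), (5, 36)}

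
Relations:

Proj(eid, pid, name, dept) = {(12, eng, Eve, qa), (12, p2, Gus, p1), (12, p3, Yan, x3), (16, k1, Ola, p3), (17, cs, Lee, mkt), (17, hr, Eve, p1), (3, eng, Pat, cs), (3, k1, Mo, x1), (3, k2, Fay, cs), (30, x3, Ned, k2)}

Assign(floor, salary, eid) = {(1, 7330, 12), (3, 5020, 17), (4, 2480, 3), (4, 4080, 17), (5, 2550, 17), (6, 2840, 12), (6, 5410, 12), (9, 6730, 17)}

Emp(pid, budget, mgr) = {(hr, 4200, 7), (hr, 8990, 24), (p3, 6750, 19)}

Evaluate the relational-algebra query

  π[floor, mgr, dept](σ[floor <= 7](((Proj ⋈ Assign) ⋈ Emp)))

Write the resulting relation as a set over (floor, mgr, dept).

{(1, 19, x3), (3, 24, p1), (3, 7, p1), (4, 24, p1), (4, 7, p1), (5, 24, p1), (5, 7, p1), (6, 19, x3)}

Joining Proj and Assign on eid yields {(12, eng, Eve, qa, 1, 7330), (12, eng, Eve, qa, 6, 2840), (12, eng, Eve, qa, 6, 5410), (12, p2, Gus, p1, 1, 7330), (12, p2, Gus, p1, 6, 2840), (12, p2, Gus, p1, 6, 5410), (12, p3, Yan, x3, 1, 7330), (12, p3, Yan, x3, 6, 2840), (12, p3, Yan, x3, 6, 5410), (17, cs, Lee, mkt, 3, 5020), (17, cs, Lee, mkt, 4, 4080), (17, cs, Lee, mkt, 5, 2550), (17, cs, Lee, mkt, 9, 6730), (17, hr, Eve, p1, 3, 5020), (17, hr, Eve, p1, 4, 4080), (17, hr, Eve, p1, 5, 2550), (17, hr, Eve, p1, 9, 6730), (3, eng, Pat, cs, 4, 2480), (3, k1, Mo, x1, 4, 2480), (3, k2, Fay, cs, 4, 2480)}.
Joining (Proj ⋈ Assign) and Emp on pid yields {(12, p3, Yan, x3, 1, 7330, 6750, 19), (12, p3, Yan, x3, 6, 2840, 6750, 19), (12, p3, Yan, x3, 6, 5410, 6750, 19), (17, hr, Eve, p1, 3, 5020, 4200, 7), (17, hr, Eve, p1, 3, 5020, 8990, 24), (17, hr, Eve, p1, 4, 4080, 4200, 7), (17, hr, Eve, p1, 4, 4080, 8990, 24), (17, hr, Eve, p1, 5, 2550, 4200, 7), (17, hr, Eve, p1, 5, 2550, 8990, 24), (17, hr, Eve, p1, 9, 6730, 4200, 7), (17, hr, Eve, p1, 9, 6730, 8990, 24)}.
Selection floor <= 7: {(12, p3, Yan, x3, 1, 7330, 6750, 19), (12, p3, Yan, x3, 6, 2840, 6750, 19), (12, p3, Yan, x3, 6, 5410, 6750, 19), (17, hr, Eve, p1, 3, 5020, 4200, 7), (17, hr, Eve, p1, 3, 5020, 8990, 24), (17, hr, Eve, p1, 4, 4080, 4200, 7), (17, hr, Eve, p1, 4, 4080, 8990, 24), (17, hr, Eve, p1, 5, 2550, 4200, 7), (17, hr, Eve, p1, 5, 2550, 8990, 24)}
π[floor, mgr, dept]: project onto (floor, mgr, dept) (1 duplicate(s) eliminated) → {(1, 19, x3), (3, 24, p1), (3, 7, p1), (4, 24, p1), (4, 7, p1), (5, 24, p1), (5, 7, p1), (6, 19, x3)}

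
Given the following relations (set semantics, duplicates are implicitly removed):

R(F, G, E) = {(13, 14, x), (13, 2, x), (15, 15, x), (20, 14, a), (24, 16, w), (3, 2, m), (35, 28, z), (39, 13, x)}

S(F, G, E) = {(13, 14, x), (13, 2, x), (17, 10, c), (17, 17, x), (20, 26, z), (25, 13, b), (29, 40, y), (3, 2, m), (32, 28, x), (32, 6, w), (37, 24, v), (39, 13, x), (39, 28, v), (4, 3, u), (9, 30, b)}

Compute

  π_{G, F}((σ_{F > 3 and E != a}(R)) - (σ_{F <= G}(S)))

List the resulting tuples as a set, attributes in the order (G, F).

Apply σ_{F > 3 and E != a}; surviving tuples: {(13, 14, x), (13, 2, x), (15, 15, x), (24, 16, w), (35, 28, z), (39, 13, x)}
Apply σ_{F <= G}; surviving tuples: {(13, 14, x), (17, 17, x), (20, 26, z), (29, 40, y), (9, 30, b)}
Set difference of the two operands is {(13, 2, x), (15, 15, x), (24, 16, w), (35, 28, z), (39, 13, x)}.
π[G, F]: project onto (G, F) → {(13, 39), (15, 15), (16, 24), (2, 13), (28, 35)}

{(13, 39), (15, 15), (16, 24), (2, 13), (28, 35)}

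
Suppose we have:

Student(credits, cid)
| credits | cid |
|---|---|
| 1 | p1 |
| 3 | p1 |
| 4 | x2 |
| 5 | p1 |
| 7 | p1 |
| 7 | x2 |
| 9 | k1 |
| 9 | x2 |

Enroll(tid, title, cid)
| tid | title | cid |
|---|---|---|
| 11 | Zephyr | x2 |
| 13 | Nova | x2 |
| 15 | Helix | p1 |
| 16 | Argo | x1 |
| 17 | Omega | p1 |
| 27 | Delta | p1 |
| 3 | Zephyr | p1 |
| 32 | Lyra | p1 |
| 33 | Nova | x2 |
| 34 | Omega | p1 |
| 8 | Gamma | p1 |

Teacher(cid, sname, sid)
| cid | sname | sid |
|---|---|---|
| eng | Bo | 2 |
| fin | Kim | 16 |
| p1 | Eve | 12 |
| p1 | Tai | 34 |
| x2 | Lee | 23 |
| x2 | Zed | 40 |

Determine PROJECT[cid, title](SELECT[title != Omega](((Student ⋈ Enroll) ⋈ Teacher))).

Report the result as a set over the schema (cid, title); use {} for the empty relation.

{(p1, Delta), (p1, Gamma), (p1, Helix), (p1, Lyra), (p1, Zephyr), (x2, Nova), (x2, Zephyr)}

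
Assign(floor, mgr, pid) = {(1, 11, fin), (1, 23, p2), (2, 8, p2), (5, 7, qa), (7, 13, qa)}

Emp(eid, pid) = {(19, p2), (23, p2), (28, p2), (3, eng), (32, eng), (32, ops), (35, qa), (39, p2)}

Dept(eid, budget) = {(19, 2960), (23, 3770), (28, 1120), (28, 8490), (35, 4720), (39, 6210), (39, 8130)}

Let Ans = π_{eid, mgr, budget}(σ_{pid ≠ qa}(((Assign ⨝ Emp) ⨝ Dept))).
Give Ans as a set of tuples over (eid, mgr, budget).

Joining Assign and Emp on pid yields {(1, 23, p2, 19), (1, 23, p2, 23), (1, 23, p2, 28), (1, 23, p2, 39), (2, 8, p2, 19), (2, 8, p2, 23), (2, 8, p2, 28), (2, 8, p2, 39), (5, 7, qa, 35), (7, 13, qa, 35)}.
Joining (Assign ⨝ Emp) and Dept on eid yields {(1, 23, p2, 19, 2960), (1, 23, p2, 23, 3770), (1, 23, p2, 28, 1120), (1, 23, p2, 28, 8490), (1, 23, p2, 39, 6210), (1, 23, p2, 39, 8130), (2, 8, p2, 19, 2960), (2, 8, p2, 23, 3770), (2, 8, p2, 28, 1120), (2, 8, p2, 28, 8490), (2, 8, p2, 39, 6210), (2, 8, p2, 39, 8130), (5, 7, qa, 35, 4720), (7, 13, qa, 35, 4720)}.
Filtering on pid ≠ qa leaves {(1, 23, p2, 19, 2960), (1, 23, p2, 23, 3770), (1, 23, p2, 28, 1120), (1, 23, p2, 28, 8490), (1, 23, p2, 39, 6210), (1, 23, p2, 39, 8130), (2, 8, p2, 19, 2960), (2, 8, p2, 23, 3770), (2, 8, p2, 28, 1120), (2, 8, p2, 28, 8490), (2, 8, p2, 39, 6210), (2, 8, p2, 39, 8130)}.
π[eid, mgr, budget]: project onto (eid, mgr, budget) → {(19, 23, 2960), (19, 8, 2960), (23, 23, 3770), (23, 8, 3770), (28, 23, 1120), (28, 23, 8490), (28, 8, 1120), (28, 8, 8490), (39, 23, 6210), (39, 23, 8130), (39, 8, 6210), (39, 8, 8130)}

{(19, 23, 2960), (19, 8, 2960), (23, 23, 3770), (23, 8, 3770), (28, 23, 1120), (28, 23, 8490), (28, 8, 1120), (28, 8, 8490), (39, 23, 6210), (39, 23, 8130), (39, 8, 6210), (39, 8, 8130)}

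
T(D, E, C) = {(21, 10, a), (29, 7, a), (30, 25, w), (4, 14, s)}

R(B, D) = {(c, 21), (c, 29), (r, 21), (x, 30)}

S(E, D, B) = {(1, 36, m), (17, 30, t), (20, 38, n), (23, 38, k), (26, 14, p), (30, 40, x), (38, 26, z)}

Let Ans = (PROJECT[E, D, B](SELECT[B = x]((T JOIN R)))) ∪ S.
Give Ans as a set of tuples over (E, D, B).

{(1, 36, m), (17, 30, t), (20, 38, n), (23, 38, k), (25, 30, x), (26, 14, p), (30, 40, x), (38, 26, z)}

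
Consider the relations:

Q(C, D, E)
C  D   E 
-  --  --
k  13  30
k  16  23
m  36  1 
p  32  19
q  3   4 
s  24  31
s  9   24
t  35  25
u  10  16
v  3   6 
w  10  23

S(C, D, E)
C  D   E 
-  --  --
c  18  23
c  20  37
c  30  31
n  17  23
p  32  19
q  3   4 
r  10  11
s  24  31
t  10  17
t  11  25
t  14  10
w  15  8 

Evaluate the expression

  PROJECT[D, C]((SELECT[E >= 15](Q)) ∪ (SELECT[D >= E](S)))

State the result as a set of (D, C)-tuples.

{(10, u), (10, w), (13, k), (14, t), (15, w), (16, k), (24, s), (32, p), (35, t), (9, s)}

Selection E >= 15: {(k, 13, 30), (k, 16, 23), (p, 32, 19), (s, 24, 31), (s, 9, 24), (t, 35, 25), (u, 10, 16), (w, 10, 23)}
Selection D >= E: {(p, 32, 19), (t, 14, 10), (w, 15, 8)}
Set union of the two operands is {(k, 13, 30), (k, 16, 23), (p, 32, 19), (s, 24, 31), (s, 9, 24), (t, 14, 10), (t, 35, 25), (u, 10, 16), (w, 10, 23), (w, 15, 8)}.
Keep only column(s) D, C: {(10, u), (10, w), (13, k), (14, t), (15, w), (16, k), (24, s), (32, p), (35, t), (9, s)}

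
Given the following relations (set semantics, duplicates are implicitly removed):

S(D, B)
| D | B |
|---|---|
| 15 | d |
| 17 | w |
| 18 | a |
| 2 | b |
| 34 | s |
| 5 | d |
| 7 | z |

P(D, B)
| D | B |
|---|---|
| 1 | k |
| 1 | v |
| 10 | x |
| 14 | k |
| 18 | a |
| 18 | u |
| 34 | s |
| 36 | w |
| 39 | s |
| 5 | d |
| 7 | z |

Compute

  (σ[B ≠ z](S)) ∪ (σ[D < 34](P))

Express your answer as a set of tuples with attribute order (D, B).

Apply σ_{B ≠ z}; surviving tuples: {(15, d), (17, w), (18, a), (2, b), (34, s), (5, d)}
Apply σ_{D < 34}; surviving tuples: {(1, k), (1, v), (10, x), (14, k), (18, a), (18, u), (5, d), (7, z)}
Union: {(15, d), (17, w), (18, a), (2, b), (34, s), (5, d)} with {(1, k), (1, v), (10, x), (14, k), (18, a), (18, u), (5, d), (7, z)} → {(1, k), (1, v), (10, x), (14, k), (15, d), (17, w), (18, a), (18, u), (2, b), (34, s), (5, d), (7, z)}

{(1, k), (1, v), (10, x), (14, k), (15, d), (17, w), (18, a), (18, u), (2, b), (34, s), (5, d), (7, z)}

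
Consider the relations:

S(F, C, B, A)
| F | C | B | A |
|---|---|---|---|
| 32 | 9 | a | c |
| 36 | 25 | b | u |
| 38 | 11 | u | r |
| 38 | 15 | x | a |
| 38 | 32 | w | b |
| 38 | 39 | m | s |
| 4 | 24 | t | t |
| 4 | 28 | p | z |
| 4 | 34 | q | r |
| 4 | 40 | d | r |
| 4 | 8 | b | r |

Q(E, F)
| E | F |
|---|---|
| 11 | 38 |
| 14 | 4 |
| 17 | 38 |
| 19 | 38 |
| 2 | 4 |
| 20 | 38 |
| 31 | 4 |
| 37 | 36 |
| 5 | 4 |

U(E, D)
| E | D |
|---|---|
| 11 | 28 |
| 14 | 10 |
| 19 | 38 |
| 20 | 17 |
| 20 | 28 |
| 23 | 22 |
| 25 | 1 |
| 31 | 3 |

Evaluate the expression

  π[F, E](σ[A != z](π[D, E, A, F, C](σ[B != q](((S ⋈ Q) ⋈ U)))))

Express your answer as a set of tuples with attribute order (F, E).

{(38, 11), (38, 19), (38, 20), (4, 14), (4, 31)}

Natural join on F: {(36, 25, b, u, 37), (38, 11, u, r, 11), (38, 11, u, r, 17), (38, 11, u, r, 19), (38, 11, u, r, 20), (38, 15, x, a, 11), (38, 15, x, a, 17), (38, 15, x, a, 19), (38, 15, x, a, 20), (38, 32, w, b, 11), (38, 32, w, b, 17), (38, 32, w, b, 19), (38, 32, w, b, 20), (38, 39, m, s, 11), (38, 39, m, s, 17), (38, 39, m, s, 19), (38, 39, m, s, 20), (4, 24, t, t, 14), (4, 24, t, t, 2), (4, 24, t, t, 31), (4, 24, t, t, 5), (4, 28, p, z, 14), (4, 28, p, z, 2), (4, 28, p, z, 31), (4, 28, p, z, 5), (4, 34, q, r, 14), (4, 34, q, r, 2), (4, 34, q, r, 31), (4, 34, q, r, 5), (4, 40, d, r, 14), (4, 40, d, r, 2), (4, 40, d, r, 31), (4, 40, d, r, 5), (4, 8, b, r, 14), (4, 8, b, r, 2), (4, 8, b, r, 31), (4, 8, b, r, 5)}
Natural join on E: {(38, 11, u, r, 11, 28), (38, 11, u, r, 19, 38), (38, 11, u, r, 20, 17), (38, 11, u, r, 20, 28), (38, 15, x, a, 11, 28), (38, 15, x, a, 19, 38), (38, 15, x, a, 20, 17), (38, 15, x, a, 20, 28), (38, 32, w, b, 11, 28), (38, 32, w, b, 19, 38), (38, 32, w, b, 20, 17), (38, 32, w, b, 20, 28), (38, 39, m, s, 11, 28), (38, 39, m, s, 19, 38), (38, 39, m, s, 20, 17), (38, 39, m, s, 20, 28), (4, 24, t, t, 14, 10), (4, 24, t, t, 31, 3), (4, 28, p, z, 14, 10), (4, 28, p, z, 31, 3), (4, 34, q, r, 14, 10), (4, 34, q, r, 31, 3), (4, 40, d, r, 14, 10), (4, 40, d, r, 31, 3), (4, 8, b, r, 14, 10), (4, 8, b, r, 31, 3)}
Filtering on B != q leaves {(38, 11, u, r, 11, 28), (38, 11, u, r, 19, 38), (38, 11, u, r, 20, 17), (38, 11, u, r, 20, 28), (38, 15, x, a, 11, 28), (38, 15, x, a, 19, 38), (38, 15, x, a, 20, 17), (38, 15, x, a, 20, 28), (38, 32, w, b, 11, 28), (38, 32, w, b, 19, 38), (38, 32, w, b, 20, 17), (38, 32, w, b, 20, 28), (38, 39, m, s, 11, 28), (38, 39, m, s, 19, 38), (38, 39, m, s, 20, 17), (38, 39, m, s, 20, 28), (4, 24, t, t, 14, 10), (4, 24, t, t, 31, 3), (4, 28, p, z, 14, 10), (4, 28, p, z, 31, 3), (4, 40, d, r, 14, 10), (4, 40, d, r, 31, 3), (4, 8, b, r, 14, 10), (4, 8, b, r, 31, 3)}.
Projecting to D, E, A, F, C: {(10, 14, r, 4, 40), (10, 14, r, 4, 8), (10, 14, t, 4, 24), (10, 14, z, 4, 28), (17, 20, a, 38, 15), (17, 20, b, 38, 32), (17, 20, r, 38, 11), (17, 20, s, 38, 39), (28, 11, a, 38, 15), (28, 11, b, 38, 32), (28, 11, r, 38, 11), (28, 11, s, 38, 39), (28, 20, a, 38, 15), (28, 20, b, 38, 32), (28, 20, r, 38, 11), (28, 20, s, 38, 39), (3, 31, r, 4, 40), (3, 31, r, 4, 8), (3, 31, t, 4, 24), (3, 31, z, 4, 28), (38, 19, a, 38, 15), (38, 19, b, 38, 32), (38, 19, r, 38, 11), (38, 19, s, 38, 39)}
Filtering on A != z leaves {(10, 14, r, 4, 40), (10, 14, r, 4, 8), (10, 14, t, 4, 24), (17, 20, a, 38, 15), (17, 20, b, 38, 32), (17, 20, r, 38, 11), (17, 20, s, 38, 39), (28, 11, a, 38, 15), (28, 11, b, 38, 32), (28, 11, r, 38, 11), (28, 11, s, 38, 39), (28, 20, a, 38, 15), (28, 20, b, 38, 32), (28, 20, r, 38, 11), (28, 20, s, 38, 39), (3, 31, r, 4, 40), (3, 31, r, 4, 8), (3, 31, t, 4, 24), (38, 19, a, 38, 15), (38, 19, b, 38, 32), (38, 19, r, 38, 11), (38, 19, s, 38, 39)}.
Projecting to F, E (17 duplicate(s) eliminated): {(38, 11), (38, 19), (38, 20), (4, 14), (4, 31)}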